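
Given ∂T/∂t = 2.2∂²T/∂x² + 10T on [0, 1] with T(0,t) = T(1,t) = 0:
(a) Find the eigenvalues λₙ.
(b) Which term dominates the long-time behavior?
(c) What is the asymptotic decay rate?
Eigenvalues: λₙ = 2.2n²π²/1² - 10.
First three modes:
  n=1: λ₁ = 2.2π² - 10 ≈ 11.713
  n=2: λ₂ = 8.8π² - 10 ≈ 76.853
  n=3: λ₃ = 19.8π² - 10 ≈ 185.418
Since 2.2π² ≈ 21.713 > 10, all λₙ > 0.
The n=1 mode decays slowest → dominates as t → ∞.
Asymptotic: T ~ c₁ sin(πx/1) e^{-λ₁t} with decay rate λ₁ ≈ 11.713.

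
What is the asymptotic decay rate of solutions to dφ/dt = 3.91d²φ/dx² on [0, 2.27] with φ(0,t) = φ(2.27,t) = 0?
Eigenvalues: λₙ = 3.91n²π²/2.27².
First three modes:
  n=1: λ₁ = 3.91π²/2.27² ≈ 7.489
  n=2: λ₂ = 15.64π²/2.27² ≈ 29.956 (4× faster decay)
  n=3: λ₃ = 35.19π²/2.27² ≈ 67.401 (9× faster decay)
As t → ∞, higher modes decay exponentially faster. The n=1 mode dominates: φ ~ c₁ sin(πx/2.27) e^{-λ₁t}.
Decay rate: λ₁ = 3.91π²/2.27² ≈ 7.489.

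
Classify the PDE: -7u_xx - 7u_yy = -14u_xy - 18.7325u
Rewriting in standard form: -7u_xx + 14u_xy - 7u_yy + 18.7325u = 0. A = -7, B = 14, C = -7. Discriminant B² - 4AC = 0. Since 0 = 0, parabolic.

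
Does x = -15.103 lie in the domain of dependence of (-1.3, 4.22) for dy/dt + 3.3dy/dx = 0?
No. Only data at x = -15.226 affects (-1.3, 4.22). Advection has one-way propagation along characteristics.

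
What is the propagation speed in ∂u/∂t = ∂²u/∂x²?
Infinite. The heat equation is parabolic, not hyperbolic, so disturbances propagate instantly.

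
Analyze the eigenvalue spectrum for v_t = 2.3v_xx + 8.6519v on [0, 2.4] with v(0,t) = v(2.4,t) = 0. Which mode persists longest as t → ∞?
Eigenvalues: λₙ = 2.3n²π²/2.4² - 8.6519.
First three modes:
  n=1: λ₁ = 2.3π²/2.4² - 8.6519 ≈ -4.711
  n=2: λ₂ = 9.2π²/2.4² - 8.6519 ≈ 7.112
  n=3: λ₃ = 20.7π²/2.4² - 8.6519 ≈ 26.817
Since 2.3π²/2.4² ≈ 3.941 < 8.6519, λ₁ < 0.
The n=1 mode grows fastest (−λₙ is largest for n=1) → dominates.
Asymptotic: v ~ c₁ sin(πx/2.4) e^{4.711t} (exponential growth at rate −λ₁ ≈ 4.711).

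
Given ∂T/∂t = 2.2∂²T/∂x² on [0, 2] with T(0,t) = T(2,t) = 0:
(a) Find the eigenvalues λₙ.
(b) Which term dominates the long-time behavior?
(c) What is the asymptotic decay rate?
Eigenvalues: λₙ = 2.2n²π²/2².
First three modes:
  n=1: λ₁ = 2.2π²/2² ≈ 5.428
  n=2: λ₂ = 8.8π²/2² ≈ 21.713 (4× faster decay)
  n=3: λ₃ = 19.8π²/2² ≈ 48.855 (9× faster decay)
As t → ∞, higher modes decay exponentially faster. The n=1 mode dominates: T ~ c₁ sin(πx/2) e^{-λ₁t}.
Decay rate: λ₁ = 2.2π²/2² ≈ 5.428.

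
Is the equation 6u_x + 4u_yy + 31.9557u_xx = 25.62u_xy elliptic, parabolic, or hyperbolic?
Rewriting in standard form: 31.9557u_xx - 25.62u_xy + 4u_yy + 6u_x = 0. Computing B² - 4AC with A = 31.9557, B = -25.62, C = 4: discriminant = 145.0932 (positive). Answer: hyperbolic.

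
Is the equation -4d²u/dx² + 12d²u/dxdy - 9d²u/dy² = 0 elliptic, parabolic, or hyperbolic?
Computing B² - 4AC with A = -4, B = 12, C = -9: discriminant = 0 (zero). Answer: parabolic.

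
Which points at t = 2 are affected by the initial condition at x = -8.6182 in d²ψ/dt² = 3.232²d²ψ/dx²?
Domain of influence: [-15.0822, -2.1542]. Data at x = -8.6182 spreads outward at speed 3.232.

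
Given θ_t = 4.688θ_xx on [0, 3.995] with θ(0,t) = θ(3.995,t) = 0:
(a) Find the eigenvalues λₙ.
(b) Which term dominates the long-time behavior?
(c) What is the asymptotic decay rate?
Eigenvalues: λₙ = 4.688n²π²/3.995².
First three modes:
  n=1: λ₁ = 4.688π²/3.995² ≈ 2.899
  n=2: λ₂ = 18.752π²/3.995² ≈ 11.596 (4× faster decay)
  n=3: λ₃ = 42.192π²/3.995² ≈ 26.091 (9× faster decay)
As t → ∞, higher modes decay exponentially faster. The n=1 mode dominates: θ ~ c₁ sin(πx/3.995) e^{-λ₁t}.
Decay rate: λ₁ = 4.688π²/3.995² ≈ 2.899.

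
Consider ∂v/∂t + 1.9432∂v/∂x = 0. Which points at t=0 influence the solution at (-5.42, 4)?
A single point: x = -13.1928. The characteristic through (-5.42, 4) is x - 1.9432t = const, so x = -5.42 - 1.9432·4 = -13.1928.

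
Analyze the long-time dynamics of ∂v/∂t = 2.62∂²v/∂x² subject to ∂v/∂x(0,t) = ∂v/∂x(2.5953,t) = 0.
Long-time behavior: v → constant (steady state). Heat is conserved (no flux at boundaries); solution approaches the spatial average.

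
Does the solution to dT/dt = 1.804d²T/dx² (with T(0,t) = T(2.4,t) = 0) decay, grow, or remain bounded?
T → 0. Heat diffuses out through both boundaries.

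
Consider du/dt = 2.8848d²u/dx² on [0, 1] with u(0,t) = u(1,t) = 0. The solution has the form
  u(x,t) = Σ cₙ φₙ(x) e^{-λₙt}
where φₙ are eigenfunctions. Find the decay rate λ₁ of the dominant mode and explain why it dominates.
Eigenvalues: λₙ = 2.8848n²π².
First three modes:
  n=1: λ₁ = 2.8848π² ≈ 28.472
  n=2: λ₂ = 11.5392π² ≈ 113.887 (4× faster decay)
  n=3: λ₃ = 25.9632π² ≈ 256.247 (9× faster decay)
As t → ∞, higher modes decay exponentially faster. The n=1 mode dominates: u ~ c₁ sin(πx) e^{-λ₁t}.
Decay rate: λ₁ = 2.8848π² ≈ 28.472.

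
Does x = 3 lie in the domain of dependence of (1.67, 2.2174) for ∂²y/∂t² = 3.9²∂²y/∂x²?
Yes. The domain of dependence is [-6.97786, 10.31786], and 3 ∈ [-6.97786, 10.31786].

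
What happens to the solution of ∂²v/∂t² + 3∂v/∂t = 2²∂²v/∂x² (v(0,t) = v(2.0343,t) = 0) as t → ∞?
v → 0. Damping (γ=3) dissipates energy; oscillations decay exponentially.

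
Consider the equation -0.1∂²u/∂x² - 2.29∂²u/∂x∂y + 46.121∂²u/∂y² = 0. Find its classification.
Hyperbolic. (A = -0.1, B = -2.29, C = 46.121 gives B² - 4AC = 23.6925.)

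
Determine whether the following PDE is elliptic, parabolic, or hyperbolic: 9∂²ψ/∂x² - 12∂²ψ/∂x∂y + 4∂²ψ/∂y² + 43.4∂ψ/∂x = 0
Coefficients: A = 9, B = -12, C = 4. B² - 4AC = 0, which is zero, so the equation is parabolic.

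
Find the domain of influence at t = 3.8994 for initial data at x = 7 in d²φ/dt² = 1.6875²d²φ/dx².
Domain of influence: [0.4197625, 13.5802375]. Data at x = 7 spreads outward at speed 1.6875.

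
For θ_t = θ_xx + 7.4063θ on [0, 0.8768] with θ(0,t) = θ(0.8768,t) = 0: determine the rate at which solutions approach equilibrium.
Eigenvalues: λₙ = n²π²/0.8768² - 7.4063.
First three modes:
  n=1: λ₁ = π²/0.8768² - 7.4063 ≈ 5.432
  n=2: λ₂ = 4π²/0.8768² - 7.4063 ≈ 43.946
  n=3: λ₃ = 9π²/0.8768² - 7.4063 ≈ 108.136
Since π²/0.8768² ≈ 12.838 > 7.4063, all λₙ > 0.
The n=1 mode decays slowest → dominates as t → ∞.
Asymptotic: θ ~ c₁ sin(πx/0.8768) e^{-λ₁t} with decay rate λ₁ ≈ 5.432.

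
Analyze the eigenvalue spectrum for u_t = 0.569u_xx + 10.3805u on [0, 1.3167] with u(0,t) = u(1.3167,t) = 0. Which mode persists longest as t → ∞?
Eigenvalues: λₙ = 0.569n²π²/1.3167² - 10.3805.
First three modes:
  n=1: λ₁ = 0.569π²/1.3167² - 10.3805 ≈ -7.141
  n=2: λ₂ = 2.276π²/1.3167² - 10.3805 ≈ 2.576
  n=3: λ₃ = 5.121π²/1.3167² - 10.3805 ≈ 18.772
Since 0.569π²/1.3167² ≈ 3.239 < 10.3805, λ₁ < 0.
The n=1 mode grows fastest (−λₙ is largest for n=1) → dominates.
Asymptotic: u ~ c₁ sin(πx/1.3167) e^{7.141t} (exponential growth at rate −λ₁ ≈ 7.141).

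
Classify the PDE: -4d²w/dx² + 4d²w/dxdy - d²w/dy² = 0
A = -4, B = 4, C = -1. Discriminant B² - 4AC = 0. Since 0 = 0, parabolic.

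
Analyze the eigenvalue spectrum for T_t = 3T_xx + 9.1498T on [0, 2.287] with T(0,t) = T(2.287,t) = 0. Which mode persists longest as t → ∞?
Eigenvalues: λₙ = 3n²π²/2.287² - 9.1498.
First three modes:
  n=1: λ₁ = 3π²/2.287² - 9.1498 ≈ -3.489
  n=2: λ₂ = 12π²/2.287² - 9.1498 ≈ 13.494
  n=3: λ₃ = 27π²/2.287² - 9.1498 ≈ 41.799
Since 3π²/2.287² ≈ 5.661 < 9.1498, λ₁ < 0.
The n=1 mode grows fastest (−λₙ is largest for n=1) → dominates.
Asymptotic: T ~ c₁ sin(πx/2.287) e^{3.489t} (exponential growth at rate −λ₁ ≈ 3.489).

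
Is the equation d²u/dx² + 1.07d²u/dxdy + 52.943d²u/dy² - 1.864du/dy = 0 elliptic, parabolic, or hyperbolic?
Computing B² - 4AC with A = 1, B = 1.07, C = 52.943: discriminant = -210.6271 (negative). Answer: elliptic.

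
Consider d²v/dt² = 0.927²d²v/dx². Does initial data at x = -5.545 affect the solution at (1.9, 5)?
No. The domain of dependence is [-2.735, 6.535], and -5.545 is outside this interval.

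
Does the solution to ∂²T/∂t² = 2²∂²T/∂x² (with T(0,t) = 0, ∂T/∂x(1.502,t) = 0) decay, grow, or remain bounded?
T oscillates (no decay). Energy is conserved; the solution oscillates indefinitely as standing waves.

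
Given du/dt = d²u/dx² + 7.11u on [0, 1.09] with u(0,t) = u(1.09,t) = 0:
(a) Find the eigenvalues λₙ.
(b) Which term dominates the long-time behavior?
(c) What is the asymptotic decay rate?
Eigenvalues: λₙ = n²π²/1.09² - 7.11.
First three modes:
  n=1: λ₁ = π²/1.09² - 7.11 ≈ 1.197
  n=2: λ₂ = 4π²/1.09² - 7.11 ≈ 26.118
  n=3: λ₃ = 9π²/1.09² - 7.11 ≈ 67.653
Since π²/1.09² ≈ 8.307 > 7.11, all λₙ > 0.
The n=1 mode decays slowest → dominates as t → ∞.
Asymptotic: u ~ c₁ sin(πx/1.09) e^{-λ₁t} with decay rate λ₁ ≈ 1.197.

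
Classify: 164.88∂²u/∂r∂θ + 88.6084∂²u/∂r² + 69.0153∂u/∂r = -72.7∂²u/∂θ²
Rewriting in standard form: 88.6084∂²u/∂r² + 164.88∂²u/∂r∂θ + 72.7∂²u/∂θ² + 69.0153∂u/∂r = 0. Hyperbolic (discriminant = 1418.09168).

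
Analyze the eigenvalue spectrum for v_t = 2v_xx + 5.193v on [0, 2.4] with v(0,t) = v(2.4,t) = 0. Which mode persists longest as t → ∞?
Eigenvalues: λₙ = 2n²π²/2.4² - 5.193.
First three modes:
  n=1: λ₁ = 2π²/2.4² - 5.193 ≈ -1.766
  n=2: λ₂ = 8π²/2.4² - 5.193 ≈ 8.515
  n=3: λ₃ = 18π²/2.4² - 5.193 ≈ 25.65
Since 2π²/2.4² ≈ 3.427 < 5.193, λ₁ < 0.
The n=1 mode grows fastest (−λₙ is largest for n=1) → dominates.
Asymptotic: v ~ c₁ sin(πx/2.4) e^{1.766t} (exponential growth at rate −λ₁ ≈ 1.766).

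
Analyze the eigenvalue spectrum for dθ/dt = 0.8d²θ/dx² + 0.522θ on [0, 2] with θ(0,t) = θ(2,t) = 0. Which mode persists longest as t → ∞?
Eigenvalues: λₙ = 0.8n²π²/2² - 0.522.
First three modes:
  n=1: λ₁ = 0.8π²/2² - 0.522 ≈ 1.452
  n=2: λ₂ = 3.2π²/2² - 0.522 ≈ 7.374
  n=3: λ₃ = 7.2π²/2² - 0.522 ≈ 17.243
Since 0.8π²/2² ≈ 1.974 > 0.522, all λₙ > 0.
The n=1 mode decays slowest → dominates as t → ∞.
Asymptotic: θ ~ c₁ sin(πx/2) e^{-λ₁t} with decay rate λ₁ ≈ 1.452.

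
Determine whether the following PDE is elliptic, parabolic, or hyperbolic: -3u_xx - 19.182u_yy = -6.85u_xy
Rewriting in standard form: -3u_xx + 6.85u_xy - 19.182u_yy = 0. Coefficients: A = -3, B = 6.85, C = -19.182. B² - 4AC = -183.2615, which is negative, so the equation is elliptic.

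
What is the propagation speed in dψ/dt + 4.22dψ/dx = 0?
Speed = 4.22. Information travels along x - 4.22t = const (rightward).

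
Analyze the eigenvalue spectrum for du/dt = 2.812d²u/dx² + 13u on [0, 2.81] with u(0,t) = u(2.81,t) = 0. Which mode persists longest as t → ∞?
Eigenvalues: λₙ = 2.812n²π²/2.81² - 13.
First three modes:
  n=1: λ₁ = 2.812π²/2.81² - 13 ≈ -9.485
  n=2: λ₂ = 11.248π²/2.81² - 13 ≈ 1.059
  n=3: λ₃ = 25.308π²/2.81² - 13 ≈ 18.633
Since 2.812π²/2.81² ≈ 3.515 < 13, λ₁ < 0.
The n=1 mode grows fastest (−λₙ is largest for n=1) → dominates.
Asymptotic: u ~ c₁ sin(πx/2.81) e^{9.485t} (exponential growth at rate −λ₁ ≈ 9.485).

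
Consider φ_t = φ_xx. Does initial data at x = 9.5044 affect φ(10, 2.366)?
Yes, for any finite x. The heat equation has infinite propagation speed, so all initial data affects all points at any t > 0.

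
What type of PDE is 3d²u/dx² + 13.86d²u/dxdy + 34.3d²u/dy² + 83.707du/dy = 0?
With A = 3, B = 13.86, C = 34.3, the discriminant is -219.5004. This is an elliptic PDE.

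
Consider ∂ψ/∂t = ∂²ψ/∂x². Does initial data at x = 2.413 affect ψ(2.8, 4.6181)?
Yes, for any finite x. The heat equation has infinite propagation speed, so all initial data affects all points at any t > 0.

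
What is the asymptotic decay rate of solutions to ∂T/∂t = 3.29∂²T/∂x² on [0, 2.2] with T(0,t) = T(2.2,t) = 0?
Eigenvalues: λₙ = 3.29n²π²/2.2².
First three modes:
  n=1: λ₁ = 3.29π²/2.2² ≈ 6.709
  n=2: λ₂ = 13.16π²/2.2² ≈ 26.836 (4× faster decay)
  n=3: λ₃ = 29.61π²/2.2² ≈ 60.38 (9× faster decay)
As t → ∞, higher modes decay exponentially faster. The n=1 mode dominates: T ~ c₁ sin(πx/2.2) e^{-λ₁t}.
Decay rate: λ₁ = 3.29π²/2.2² ≈ 6.709.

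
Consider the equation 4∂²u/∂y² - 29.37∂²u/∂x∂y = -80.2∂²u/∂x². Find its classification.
Rewriting in standard form: 80.2∂²u/∂x² - 29.37∂²u/∂x∂y + 4∂²u/∂y² = 0. Elliptic. (A = 80.2, B = -29.37, C = 4 gives B² - 4AC = -420.6031.)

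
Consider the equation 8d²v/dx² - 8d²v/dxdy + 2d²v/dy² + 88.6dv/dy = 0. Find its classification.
Parabolic. (A = 8, B = -8, C = 2 gives B² - 4AC = 0.)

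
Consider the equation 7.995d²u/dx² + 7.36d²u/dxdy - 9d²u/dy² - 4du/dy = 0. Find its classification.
Hyperbolic. (A = 7.995, B = 7.36, C = -9 gives B² - 4AC = 341.9896.)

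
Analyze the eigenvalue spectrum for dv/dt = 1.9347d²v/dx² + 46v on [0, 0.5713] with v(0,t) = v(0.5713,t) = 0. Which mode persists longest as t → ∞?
Eigenvalues: λₙ = 1.9347n²π²/0.5713² - 46.
First three modes:
  n=1: λ₁ = 1.9347π²/0.5713² - 46 ≈ 12.504
  n=2: λ₂ = 7.7388π²/0.5713² - 46 ≈ 188.016
  n=3: λ₃ = 17.4123π²/0.5713² - 46 ≈ 480.535
Since 1.9347π²/0.5713² ≈ 58.504 > 46, all λₙ > 0.
The n=1 mode decays slowest → dominates as t → ∞.
Asymptotic: v ~ c₁ sin(πx/0.5713) e^{-λ₁t} with decay rate λ₁ ≈ 12.504.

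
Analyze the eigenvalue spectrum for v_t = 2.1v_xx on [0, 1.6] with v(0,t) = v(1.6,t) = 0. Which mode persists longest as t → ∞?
Eigenvalues: λₙ = 2.1n²π²/1.6².
First three modes:
  n=1: λ₁ = 2.1π²/1.6² ≈ 8.096
  n=2: λ₂ = 8.4π²/1.6² ≈ 32.385 (4× faster decay)
  n=3: λ₃ = 18.9π²/1.6² ≈ 72.865 (9× faster decay)
As t → ∞, higher modes decay exponentially faster. The n=1 mode dominates: v ~ c₁ sin(πx/1.6) e^{-λ₁t}.
Decay rate: λ₁ = 2.1π²/1.6² ≈ 8.096.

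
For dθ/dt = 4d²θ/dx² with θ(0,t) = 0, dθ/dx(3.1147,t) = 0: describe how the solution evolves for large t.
θ → 0. Heat escapes through the Dirichlet boundary.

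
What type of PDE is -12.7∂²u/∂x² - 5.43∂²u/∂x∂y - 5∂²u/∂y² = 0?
With A = -12.7, B = -5.43, C = -5, the discriminant is -224.5151. This is an elliptic PDE.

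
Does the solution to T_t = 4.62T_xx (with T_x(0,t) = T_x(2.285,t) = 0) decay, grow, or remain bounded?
T → constant (steady state). Heat is conserved (no flux at boundaries); solution approaches the spatial average.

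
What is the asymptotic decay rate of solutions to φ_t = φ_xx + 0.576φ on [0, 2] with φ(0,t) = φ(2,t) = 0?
Eigenvalues: λₙ = n²π²/2² - 0.576.
First three modes:
  n=1: λ₁ = π²/2² - 0.576 ≈ 1.891
  n=2: λ₂ = 4π²/2² - 0.576 ≈ 9.294
  n=3: λ₃ = 9π²/2² - 0.576 ≈ 21.631
Since π²/2² ≈ 2.467 > 0.576, all λₙ > 0.
The n=1 mode decays slowest → dominates as t → ∞.
Asymptotic: φ ~ c₁ sin(πx/2) e^{-λ₁t} with decay rate λ₁ ≈ 1.891.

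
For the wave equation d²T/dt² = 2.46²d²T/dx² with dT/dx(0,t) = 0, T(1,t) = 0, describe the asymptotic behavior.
T oscillates (no decay). Energy is conserved; the solution oscillates indefinitely as standing waves.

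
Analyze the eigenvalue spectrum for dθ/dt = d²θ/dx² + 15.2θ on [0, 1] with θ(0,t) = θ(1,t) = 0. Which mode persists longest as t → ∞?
Eigenvalues: λₙ = n²π²/1² - 15.2.
First three modes:
  n=1: λ₁ = π² - 15.2 ≈ -5.33
  n=2: λ₂ = 4π² - 15.2 ≈ 24.278
  n=3: λ₃ = 9π² - 15.2 ≈ 73.626
Since π² ≈ 9.87 < 15.2, λ₁ < 0.
The n=1 mode grows fastest (−λₙ is largest for n=1) → dominates.
Asymptotic: θ ~ c₁ sin(πx/1) e^{5.33t} (exponential growth at rate −λ₁ ≈ 5.33).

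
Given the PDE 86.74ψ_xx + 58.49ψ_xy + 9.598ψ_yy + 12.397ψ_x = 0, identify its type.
The second-order coefficients are A = 86.74, B = 58.49, C = 9.598. Since B² - 4AC = 90.95802 > 0, this is a hyperbolic PDE.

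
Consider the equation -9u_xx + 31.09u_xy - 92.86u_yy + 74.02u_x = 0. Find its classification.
Elliptic. (A = -9, B = 31.09, C = -92.86 gives B² - 4AC = -2376.3719.)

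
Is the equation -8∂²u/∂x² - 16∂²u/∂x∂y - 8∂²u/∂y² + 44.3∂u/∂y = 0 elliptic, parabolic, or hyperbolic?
Computing B² - 4AC with A = -8, B = -16, C = -8: discriminant = 0 (zero). Answer: parabolic.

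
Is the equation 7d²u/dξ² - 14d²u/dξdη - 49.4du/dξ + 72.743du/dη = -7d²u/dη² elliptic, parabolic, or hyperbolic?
Rewriting in standard form: 7d²u/dξ² - 14d²u/dξdη + 7d²u/dη² - 49.4du/dξ + 72.743du/dη = 0. Computing B² - 4AC with A = 7, B = -14, C = 7: discriminant = 0 (zero). Answer: parabolic.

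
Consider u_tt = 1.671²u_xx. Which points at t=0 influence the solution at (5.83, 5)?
Domain of dependence: [-2.525, 14.185]. Signals travel at speed 1.671, so data within |x - 5.83| ≤ 1.671·5 = 8.355 can reach the point.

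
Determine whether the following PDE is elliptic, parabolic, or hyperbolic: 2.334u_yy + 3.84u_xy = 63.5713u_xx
Rewriting in standard form: -63.5713u_xx + 3.84u_xy + 2.334u_yy = 0. Coefficients: A = -63.5713, B = 3.84, C = 2.334. B² - 4AC = 608.2472568, which is positive, so the equation is hyperbolic.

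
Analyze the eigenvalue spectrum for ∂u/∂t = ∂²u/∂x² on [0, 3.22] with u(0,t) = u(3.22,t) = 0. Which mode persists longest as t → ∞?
Eigenvalues: λₙ = n²π²/3.22².
First three modes:
  n=1: λ₁ = π²/3.22² ≈ 0.952
  n=2: λ₂ = 4π²/3.22² ≈ 3.808 (4× faster decay)
  n=3: λ₃ = 9π²/3.22² ≈ 8.567 (9× faster decay)
As t → ∞, higher modes decay exponentially faster. The n=1 mode dominates: u ~ c₁ sin(πx/3.22) e^{-λ₁t}.
Decay rate: λ₁ = π²/3.22² ≈ 0.952.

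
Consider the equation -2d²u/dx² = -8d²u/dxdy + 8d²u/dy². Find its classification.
Rewriting in standard form: -2d²u/dx² + 8d²u/dxdy - 8d²u/dy² = 0. Parabolic. (A = -2, B = 8, C = -8 gives B² - 4AC = 0.)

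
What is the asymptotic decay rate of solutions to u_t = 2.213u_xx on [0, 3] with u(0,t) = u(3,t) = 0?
Eigenvalues: λₙ = 2.213n²π²/3².
First three modes:
  n=1: λ₁ = 2.213π²/3² ≈ 2.427
  n=2: λ₂ = 8.852π²/3² ≈ 9.707 (4× faster decay)
  n=3: λ₃ = 19.917π²/3² ≈ 21.841 (9× faster decay)
As t → ∞, higher modes decay exponentially faster. The n=1 mode dominates: u ~ c₁ sin(πx/3) e^{-λ₁t}.
Decay rate: λ₁ = 2.213π²/3² ≈ 2.427.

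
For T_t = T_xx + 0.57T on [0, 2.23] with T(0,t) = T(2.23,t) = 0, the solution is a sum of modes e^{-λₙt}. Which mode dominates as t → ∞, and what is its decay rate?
Eigenvalues: λₙ = n²π²/2.23² - 0.57.
First three modes:
  n=1: λ₁ = π²/2.23² - 0.57 ≈ 1.415
  n=2: λ₂ = 4π²/2.23² - 0.57 ≈ 7.369
  n=3: λ₃ = 9π²/2.23² - 0.57 ≈ 17.292
Since π²/2.23² ≈ 1.985 > 0.57, all λₙ > 0.
The n=1 mode decays slowest → dominates as t → ∞.
Asymptotic: T ~ c₁ sin(πx/2.23) e^{-λ₁t} with decay rate λ₁ ≈ 1.415.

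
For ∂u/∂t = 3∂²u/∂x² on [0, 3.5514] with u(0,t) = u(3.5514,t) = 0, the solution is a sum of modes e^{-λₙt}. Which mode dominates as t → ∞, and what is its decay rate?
Eigenvalues: λₙ = 3n²π²/3.5514².
First three modes:
  n=1: λ₁ = 3π²/3.5514² ≈ 2.348
  n=2: λ₂ = 12π²/3.5514² ≈ 9.39 (4× faster decay)
  n=3: λ₃ = 27π²/3.5514² ≈ 21.128 (9× faster decay)
As t → ∞, higher modes decay exponentially faster. The n=1 mode dominates: u ~ c₁ sin(πx/3.5514) e^{-λ₁t}.
Decay rate: λ₁ = 3π²/3.5514² ≈ 2.348.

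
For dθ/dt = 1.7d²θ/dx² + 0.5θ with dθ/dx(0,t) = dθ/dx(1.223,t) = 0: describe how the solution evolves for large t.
θ grows unboundedly. With Neumann BCs the constant mode has diffusion eigenvalue 0, so any r > 0 makes it grow like e^(0.5t); solution grows exponentially.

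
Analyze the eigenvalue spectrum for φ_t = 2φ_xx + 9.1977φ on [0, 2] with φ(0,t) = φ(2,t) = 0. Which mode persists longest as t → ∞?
Eigenvalues: λₙ = 2n²π²/2² - 9.1977.
First three modes:
  n=1: λ₁ = 2π²/2² - 9.1977 ≈ -4.263
  n=2: λ₂ = 8π²/2² - 9.1977 ≈ 10.542
  n=3: λ₃ = 18π²/2² - 9.1977 ≈ 35.216
Since 2π²/2² ≈ 4.935 < 9.1977, λ₁ < 0.
The n=1 mode grows fastest (−λₙ is largest for n=1) → dominates.
Asymptotic: φ ~ c₁ sin(πx/2) e^{4.263t} (exponential growth at rate −λ₁ ≈ 4.263).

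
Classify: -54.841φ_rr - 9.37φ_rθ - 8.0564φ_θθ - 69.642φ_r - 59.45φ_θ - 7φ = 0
Elliptic (discriminant = -1679.4872296).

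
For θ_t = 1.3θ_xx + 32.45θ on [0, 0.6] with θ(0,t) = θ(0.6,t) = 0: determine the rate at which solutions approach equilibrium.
Eigenvalues: λₙ = 1.3n²π²/0.6² - 32.45.
First three modes:
  n=1: λ₁ = 1.3π²/0.6² - 32.45 ≈ 3.19
  n=2: λ₂ = 5.2π²/0.6² - 32.45 ≈ 110.111
  n=3: λ₃ = 11.7π²/0.6² - 32.45 ≈ 288.312
Since 1.3π²/0.6² ≈ 35.64 > 32.45, all λₙ > 0.
The n=1 mode decays slowest → dominates as t → ∞.
Asymptotic: θ ~ c₁ sin(πx/0.6) e^{-λ₁t} with decay rate λ₁ ≈ 3.19.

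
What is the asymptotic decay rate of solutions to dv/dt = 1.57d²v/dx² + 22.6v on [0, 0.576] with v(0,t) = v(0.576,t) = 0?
Eigenvalues: λₙ = 1.57n²π²/0.576² - 22.6.
First three modes:
  n=1: λ₁ = 1.57π²/0.576² - 22.6 ≈ 24.104
  n=2: λ₂ = 6.28π²/0.576² - 22.6 ≈ 164.216
  n=3: λ₃ = 14.13π²/0.576² - 22.6 ≈ 397.736
Since 1.57π²/0.576² ≈ 46.704 > 22.6, all λₙ > 0.
The n=1 mode decays slowest → dominates as t → ∞.
Asymptotic: v ~ c₁ sin(πx/0.576) e^{-λ₁t} with decay rate λ₁ ≈ 24.104.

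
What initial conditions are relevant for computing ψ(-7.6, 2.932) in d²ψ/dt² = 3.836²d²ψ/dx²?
Domain of dependence: [-18.847152, 3.647152]. Signals travel at speed 3.836, so data within |x - -7.6| ≤ 3.836·2.932 = 11.247152 can reach the point.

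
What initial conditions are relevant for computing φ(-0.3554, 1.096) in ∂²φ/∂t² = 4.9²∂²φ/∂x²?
Domain of dependence: [-5.7258, 5.015]. Signals travel at speed 4.9, so data within |x - -0.3554| ≤ 4.9·1.096 = 5.3704 can reach the point.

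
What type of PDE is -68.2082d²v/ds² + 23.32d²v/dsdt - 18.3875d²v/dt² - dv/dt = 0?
With A = -68.2082, B = 23.32, C = -18.3875, the discriminant is -4472.89071. This is an elliptic PDE.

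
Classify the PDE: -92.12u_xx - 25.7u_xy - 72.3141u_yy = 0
A = -92.12, B = -25.7, C = -72.3141. Discriminant B² - 4AC = -25985.809568. Since -25985.809568 < 0, elliptic.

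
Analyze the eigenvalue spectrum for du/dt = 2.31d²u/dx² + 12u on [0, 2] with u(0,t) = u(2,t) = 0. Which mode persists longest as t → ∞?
Eigenvalues: λₙ = 2.31n²π²/2² - 12.
First three modes:
  n=1: λ₁ = 2.31π²/2² - 12 ≈ -6.3
  n=2: λ₂ = 9.24π²/2² - 12 ≈ 10.799
  n=3: λ₃ = 20.79π²/2² - 12 ≈ 39.297
Since 2.31π²/2² ≈ 5.7 < 12, λ₁ < 0.
The n=1 mode grows fastest (−λₙ is largest for n=1) → dominates.
Asymptotic: u ~ c₁ sin(πx/2) e^{6.3t} (exponential growth at rate −λ₁ ≈ 6.3).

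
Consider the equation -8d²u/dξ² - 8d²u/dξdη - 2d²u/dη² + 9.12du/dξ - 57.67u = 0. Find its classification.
Parabolic. (A = -8, B = -8, C = -2 gives B² - 4AC = 0.)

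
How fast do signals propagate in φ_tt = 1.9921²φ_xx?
Speed = 1.9921. Information travels along characteristics x = x₀ ± 1.9921t.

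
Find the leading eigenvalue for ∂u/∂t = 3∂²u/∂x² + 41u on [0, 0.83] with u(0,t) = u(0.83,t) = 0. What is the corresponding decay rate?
Eigenvalues: λₙ = 3n²π²/0.83² - 41.
First three modes:
  n=1: λ₁ = 3π²/0.83² - 41 ≈ 1.98
  n=2: λ₂ = 12π²/0.83² - 41 ≈ 130.919
  n=3: λ₃ = 27π²/0.83² - 41 ≈ 345.819
Since 3π²/0.83² ≈ 42.98 > 41, all λₙ > 0.
The n=1 mode decays slowest → dominates as t → ∞.
Asymptotic: u ~ c₁ sin(πx/0.83) e^{-λ₁t} with decay rate λ₁ ≈ 1.98.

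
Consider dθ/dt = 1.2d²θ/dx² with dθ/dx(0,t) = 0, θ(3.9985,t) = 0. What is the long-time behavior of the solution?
As t → ∞, θ → 0. Heat escapes through the Dirichlet boundary.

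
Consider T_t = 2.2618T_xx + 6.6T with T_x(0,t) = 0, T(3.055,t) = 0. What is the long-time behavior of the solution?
As t → ∞, T grows unboundedly. Reaction dominates diffusion (r=6.6 > κπ²/(4L²)≈0.6); solution grows exponentially.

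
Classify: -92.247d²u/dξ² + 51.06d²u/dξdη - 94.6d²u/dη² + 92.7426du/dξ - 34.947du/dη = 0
Elliptic (discriminant = -32299.1412).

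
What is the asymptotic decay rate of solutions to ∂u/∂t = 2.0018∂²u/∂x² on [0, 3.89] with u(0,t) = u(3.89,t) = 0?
Eigenvalues: λₙ = 2.0018n²π²/3.89².
First three modes:
  n=1: λ₁ = 2.0018π²/3.89² ≈ 1.306
  n=2: λ₂ = 8.0072π²/3.89² ≈ 5.223 (4× faster decay)
  n=3: λ₃ = 18.0162π²/3.89² ≈ 11.751 (9× faster decay)
As t → ∞, higher modes decay exponentially faster. The n=1 mode dominates: u ~ c₁ sin(πx/3.89) e^{-λ₁t}.
Decay rate: λ₁ = 2.0018π²/3.89² ≈ 1.306.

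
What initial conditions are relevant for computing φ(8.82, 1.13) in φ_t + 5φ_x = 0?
A single point: x = 3.17. The characteristic through (8.82, 1.13) is x - 5t = const, so x = 8.82 - 5·1.13 = 3.17.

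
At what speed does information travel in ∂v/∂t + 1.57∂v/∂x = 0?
Speed = 1.57. Information travels along x - 1.57t = const (rightward).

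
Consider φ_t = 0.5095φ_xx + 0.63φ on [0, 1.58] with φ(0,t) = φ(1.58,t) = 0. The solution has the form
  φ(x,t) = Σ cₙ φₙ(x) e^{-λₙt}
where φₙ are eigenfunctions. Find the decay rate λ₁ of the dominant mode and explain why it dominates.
Eigenvalues: λₙ = 0.5095n²π²/1.58² - 0.63.
First three modes:
  n=1: λ₁ = 0.5095π²/1.58² - 0.63 ≈ 1.384
  n=2: λ₂ = 2.038π²/1.58² - 0.63 ≈ 7.427
  n=3: λ₃ = 4.5855π²/1.58² - 0.63 ≈ 17.499
Since 0.5095π²/1.58² ≈ 2.014 > 0.63, all λₙ > 0.
The n=1 mode decays slowest → dominates as t → ∞.
Asymptotic: φ ~ c₁ sin(πx/1.58) e^{-λ₁t} with decay rate λ₁ ≈ 1.384.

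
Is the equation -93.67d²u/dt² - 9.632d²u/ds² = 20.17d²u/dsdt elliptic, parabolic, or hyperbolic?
Rewriting in standard form: -9.632d²u/ds² - 20.17d²u/dsdt - 93.67d²u/dt² = 0. Computing B² - 4AC with A = -9.632, B = -20.17, C = -93.67: discriminant = -3202.08886 (negative). Answer: elliptic.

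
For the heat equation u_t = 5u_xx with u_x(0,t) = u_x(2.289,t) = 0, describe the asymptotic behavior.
u → constant (steady state). Heat is conserved (no flux at boundaries); solution approaches the spatial average.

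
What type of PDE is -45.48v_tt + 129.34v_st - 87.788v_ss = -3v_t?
Rewriting in standard form: -87.788v_ss + 129.34v_st - 45.48v_tt + 3v_t = 0. With A = -87.788, B = 129.34, C = -45.48, the discriminant is 758.44264. This is a hyperbolic PDE.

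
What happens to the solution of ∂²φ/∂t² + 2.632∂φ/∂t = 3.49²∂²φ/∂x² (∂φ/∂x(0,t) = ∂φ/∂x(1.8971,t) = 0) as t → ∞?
φ → constant (steady state). Damping (γ=2.632) dissipates the nonconstant modes; with Neumann BCs the spatial average obeys M''+γM'=0 and tends to a finite limit.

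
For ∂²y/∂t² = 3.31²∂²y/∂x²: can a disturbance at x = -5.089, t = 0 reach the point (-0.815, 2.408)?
Yes. The domain of dependence is [-8.78548, 7.15548], and -5.089 ∈ [-8.78548, 7.15548].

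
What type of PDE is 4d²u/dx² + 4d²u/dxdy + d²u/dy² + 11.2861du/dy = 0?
With A = 4, B = 4, C = 1, the discriminant is 0. This is a parabolic PDE.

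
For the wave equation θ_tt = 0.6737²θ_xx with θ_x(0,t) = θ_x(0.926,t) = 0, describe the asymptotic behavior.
θ oscillates about a mean that drifts linearly in t (generically unbounded; no decay). There is no damping, so the nonconstant modes persist as standing waves (energy conserved, no decay). But with Neumann conditions at both ends the constant mode has eigenvalue 0: the spatial mean M(t) of θ satisfies M'' = 0, so M(t) = M(0) + M'(0)·t. Unless the initial velocity has zero mean (∫θ_t(x,0)dx = 0), the solution grows linearly in t (unbounded, though not exponentially); if it does have zero mean, the solution stays bounded and simply oscillates.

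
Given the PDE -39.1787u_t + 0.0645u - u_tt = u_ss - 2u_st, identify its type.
Rewriting in standard form: -u_ss + 2u_st - u_tt - 39.1787u_t + 0.0645u = 0. The second-order coefficients are A = -1, B = 2, C = -1. Since B² - 4AC = 0 = 0, this is a parabolic PDE.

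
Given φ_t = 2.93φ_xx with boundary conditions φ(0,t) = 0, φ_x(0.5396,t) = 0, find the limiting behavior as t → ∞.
φ → 0. Heat escapes through the Dirichlet boundary.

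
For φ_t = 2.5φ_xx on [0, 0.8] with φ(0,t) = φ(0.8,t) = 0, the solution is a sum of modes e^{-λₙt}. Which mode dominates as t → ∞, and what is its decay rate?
Eigenvalues: λₙ = 2.5n²π²/0.8².
First three modes:
  n=1: λ₁ = 2.5π²/0.8² ≈ 38.553
  n=2: λ₂ = 10π²/0.8² ≈ 154.213 (4× faster decay)
  n=3: λ₃ = 22.5π²/0.8² ≈ 346.978 (9× faster decay)
As t → ∞, higher modes decay exponentially faster. The n=1 mode dominates: φ ~ c₁ sin(πx/0.8) e^{-λ₁t}.
Decay rate: λ₁ = 2.5π²/0.8² ≈ 38.553.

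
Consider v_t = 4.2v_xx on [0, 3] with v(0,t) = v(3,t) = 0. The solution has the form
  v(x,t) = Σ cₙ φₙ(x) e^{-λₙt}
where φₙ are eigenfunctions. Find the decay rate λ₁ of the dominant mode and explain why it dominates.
Eigenvalues: λₙ = 4.2n²π²/3².
First three modes:
  n=1: λ₁ = 4.2π²/3² ≈ 4.606
  n=2: λ₂ = 16.8π²/3² ≈ 18.423 (4× faster decay)
  n=3: λ₃ = 37.8π²/3² ≈ 41.452 (9× faster decay)
As t → ∞, higher modes decay exponentially faster. The n=1 mode dominates: v ~ c₁ sin(πx/3) e^{-λ₁t}.
Decay rate: λ₁ = 4.2π²/3² ≈ 4.606.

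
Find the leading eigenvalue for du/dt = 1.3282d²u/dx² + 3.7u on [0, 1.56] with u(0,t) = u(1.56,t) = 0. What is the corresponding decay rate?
Eigenvalues: λₙ = 1.3282n²π²/1.56² - 3.7.
First three modes:
  n=1: λ₁ = 1.3282π²/1.56² - 3.7 ≈ 1.687
  n=2: λ₂ = 5.3128π²/1.56² - 3.7 ≈ 17.846
  n=3: λ₃ = 11.9538π²/1.56² - 3.7 ≈ 44.779
Since 1.3282π²/1.56² ≈ 5.387 > 3.7, all λₙ > 0.
The n=1 mode decays slowest → dominates as t → ∞.
Asymptotic: u ~ c₁ sin(πx/1.56) e^{-λ₁t} with decay rate λ₁ ≈ 1.687.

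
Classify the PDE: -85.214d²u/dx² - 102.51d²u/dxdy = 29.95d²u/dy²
Rewriting in standard form: -85.214d²u/dx² - 102.51d²u/dxdy - 29.95d²u/dy² = 0. A = -85.214, B = -102.51, C = -29.95. Discriminant B² - 4AC = 299.6629. Since 299.6629 > 0, hyperbolic.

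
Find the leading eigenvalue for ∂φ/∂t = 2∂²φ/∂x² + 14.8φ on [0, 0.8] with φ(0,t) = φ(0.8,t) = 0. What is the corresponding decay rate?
Eigenvalues: λₙ = 2n²π²/0.8² - 14.8.
First three modes:
  n=1: λ₁ = 2π²/0.8² - 14.8 ≈ 16.043
  n=2: λ₂ = 8π²/0.8² - 14.8 ≈ 108.57
  n=3: λ₃ = 18π²/0.8² - 14.8 ≈ 262.783
Since 2π²/0.8² ≈ 30.843 > 14.8, all λₙ > 0.
The n=1 mode decays slowest → dominates as t → ∞.
Asymptotic: φ ~ c₁ sin(πx/0.8) e^{-λ₁t} with decay rate λ₁ ≈ 16.043.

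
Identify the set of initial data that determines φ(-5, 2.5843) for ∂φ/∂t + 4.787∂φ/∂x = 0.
A single point: x = -17.3710441. The characteristic through (-5, 2.5843) is x - 4.787t = const, so x = -5 - 4.787·2.5843 = -17.3710441.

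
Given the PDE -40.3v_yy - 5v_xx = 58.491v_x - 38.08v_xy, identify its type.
Rewriting in standard form: -5v_xx + 38.08v_xy - 40.3v_yy - 58.491v_x = 0. The second-order coefficients are A = -5, B = 38.08, C = -40.3. Since B² - 4AC = 644.0864 > 0, this is a hyperbolic PDE.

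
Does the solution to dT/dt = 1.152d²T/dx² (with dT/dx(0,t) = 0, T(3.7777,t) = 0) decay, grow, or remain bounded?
T → 0. Heat escapes through the Dirichlet boundary.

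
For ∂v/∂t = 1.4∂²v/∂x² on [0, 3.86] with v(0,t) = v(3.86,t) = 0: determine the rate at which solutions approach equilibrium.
Eigenvalues: λₙ = 1.4n²π²/3.86².
First three modes:
  n=1: λ₁ = 1.4π²/3.86² ≈ 0.927
  n=2: λ₂ = 5.6π²/3.86² ≈ 3.709 (4× faster decay)
  n=3: λ₃ = 12.6π²/3.86² ≈ 8.346 (9× faster decay)
As t → ∞, higher modes decay exponentially faster. The n=1 mode dominates: v ~ c₁ sin(πx/3.86) e^{-λ₁t}.
Decay rate: λ₁ = 1.4π²/3.86² ≈ 0.927.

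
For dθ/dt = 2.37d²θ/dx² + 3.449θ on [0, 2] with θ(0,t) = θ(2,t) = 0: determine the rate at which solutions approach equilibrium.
Eigenvalues: λₙ = 2.37n²π²/2² - 3.449.
First three modes:
  n=1: λ₁ = 2.37π²/2² - 3.449 ≈ 2.399
  n=2: λ₂ = 9.48π²/2² - 3.449 ≈ 19.942
  n=3: λ₃ = 21.33π²/2² - 3.449 ≈ 49.181
Since 2.37π²/2² ≈ 5.848 > 3.449, all λₙ > 0.
The n=1 mode decays slowest → dominates as t → ∞.
Asymptotic: θ ~ c₁ sin(πx/2) e^{-λ₁t} with decay rate λ₁ ≈ 2.399.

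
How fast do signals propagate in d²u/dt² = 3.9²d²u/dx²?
Speed = 3.9. Information travels along characteristics x = x₀ ± 3.9t.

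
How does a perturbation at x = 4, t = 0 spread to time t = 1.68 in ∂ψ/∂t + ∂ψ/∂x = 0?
At x = 5.68. The characteristic carries data from (4, 0) to (5.68, 1.68).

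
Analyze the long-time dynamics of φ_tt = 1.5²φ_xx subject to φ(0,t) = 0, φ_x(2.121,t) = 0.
Long-time behavior: φ oscillates (no decay). Energy is conserved; the solution oscillates indefinitely as standing waves.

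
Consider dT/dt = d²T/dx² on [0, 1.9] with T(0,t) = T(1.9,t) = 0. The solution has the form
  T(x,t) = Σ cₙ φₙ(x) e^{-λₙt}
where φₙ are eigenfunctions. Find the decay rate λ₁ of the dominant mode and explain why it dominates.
Eigenvalues: λₙ = n²π²/1.9².
First three modes:
  n=1: λ₁ = π²/1.9² ≈ 2.734
  n=2: λ₂ = 4π²/1.9² ≈ 10.936 (4× faster decay)
  n=3: λ₃ = 9π²/1.9² ≈ 24.606 (9× faster decay)
As t → ∞, higher modes decay exponentially faster. The n=1 mode dominates: T ~ c₁ sin(πx/1.9) e^{-λ₁t}.
Decay rate: λ₁ = π²/1.9² ≈ 2.734.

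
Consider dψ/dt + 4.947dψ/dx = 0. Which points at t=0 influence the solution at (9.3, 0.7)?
A single point: x = 5.8371. The characteristic through (9.3, 0.7) is x - 4.947t = const, so x = 9.3 - 4.947·0.7 = 5.8371.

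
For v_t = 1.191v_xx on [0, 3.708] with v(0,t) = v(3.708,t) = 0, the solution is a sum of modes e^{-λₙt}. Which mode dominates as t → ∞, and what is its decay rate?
Eigenvalues: λₙ = 1.191n²π²/3.708².
First three modes:
  n=1: λ₁ = 1.191π²/3.708² ≈ 0.855
  n=2: λ₂ = 4.764π²/3.708² ≈ 3.42 (4× faster decay)
  n=3: λ₃ = 10.719π²/3.708² ≈ 7.694 (9× faster decay)
As t → ∞, higher modes decay exponentially faster. The n=1 mode dominates: v ~ c₁ sin(πx/3.708) e^{-λ₁t}.
Decay rate: λ₁ = 1.191π²/3.708² ≈ 0.855.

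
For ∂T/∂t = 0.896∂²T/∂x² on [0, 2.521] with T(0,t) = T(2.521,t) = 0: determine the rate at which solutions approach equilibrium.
Eigenvalues: λₙ = 0.896n²π²/2.521².
First three modes:
  n=1: λ₁ = 0.896π²/2.521² ≈ 1.391
  n=2: λ₂ = 3.584π²/2.521² ≈ 5.566 (4× faster decay)
  n=3: λ₃ = 8.064π²/2.521² ≈ 12.523 (9× faster decay)
As t → ∞, higher modes decay exponentially faster. The n=1 mode dominates: T ~ c₁ sin(πx/2.521) e^{-λ₁t}.
Decay rate: λ₁ = 0.896π²/2.521² ≈ 1.391.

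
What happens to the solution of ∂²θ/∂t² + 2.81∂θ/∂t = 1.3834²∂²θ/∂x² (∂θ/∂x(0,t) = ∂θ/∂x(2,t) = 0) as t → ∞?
θ → constant (steady state). Damping (γ=2.81) dissipates the nonconstant modes; with Neumann BCs the spatial average obeys M''+γM'=0 and tends to a finite limit.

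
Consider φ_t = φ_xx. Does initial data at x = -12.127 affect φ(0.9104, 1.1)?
Yes, for any finite x. The heat equation has infinite propagation speed, so all initial data affects all points at any t > 0.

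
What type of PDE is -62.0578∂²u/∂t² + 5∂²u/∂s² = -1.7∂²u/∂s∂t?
Rewriting in standard form: 5∂²u/∂s² + 1.7∂²u/∂s∂t - 62.0578∂²u/∂t² = 0. With A = 5, B = 1.7, C = -62.0578, the discriminant is 1244.046. This is a hyperbolic PDE.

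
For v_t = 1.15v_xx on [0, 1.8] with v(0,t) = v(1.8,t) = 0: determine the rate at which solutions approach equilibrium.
Eigenvalues: λₙ = 1.15n²π²/1.8².
First three modes:
  n=1: λ₁ = 1.15π²/1.8² ≈ 3.503
  n=2: λ₂ = 4.6π²/1.8² ≈ 14.012 (4× faster decay)
  n=3: λ₃ = 10.35π²/1.8² ≈ 31.528 (9× faster decay)
As t → ∞, higher modes decay exponentially faster. The n=1 mode dominates: v ~ c₁ sin(πx/1.8) e^{-λ₁t}.
Decay rate: λ₁ = 1.15π²/1.8² ≈ 3.503.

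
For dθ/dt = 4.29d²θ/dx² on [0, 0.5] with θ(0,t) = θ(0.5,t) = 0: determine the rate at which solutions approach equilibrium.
Eigenvalues: λₙ = 4.29n²π²/0.5².
First three modes:
  n=1: λ₁ = 4.29π²/0.5² ≈ 169.362
  n=2: λ₂ = 17.16π²/0.5² ≈ 677.45 (4× faster decay)
  n=3: λ₃ = 38.61π²/0.5² ≈ 1524.262 (9× faster decay)
As t → ∞, higher modes decay exponentially faster. The n=1 mode dominates: θ ~ c₁ sin(πx/0.5) e^{-λ₁t}.
Decay rate: λ₁ = 4.29π²/0.5² ≈ 169.362.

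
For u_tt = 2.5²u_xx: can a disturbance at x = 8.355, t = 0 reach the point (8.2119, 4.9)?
Yes. The domain of dependence is [-4.0381, 20.4619], and 8.355 ∈ [-4.0381, 20.4619].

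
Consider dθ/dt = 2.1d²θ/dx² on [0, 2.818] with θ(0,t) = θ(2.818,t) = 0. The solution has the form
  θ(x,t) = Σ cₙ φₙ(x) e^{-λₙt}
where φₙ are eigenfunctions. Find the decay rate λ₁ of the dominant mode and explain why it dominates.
Eigenvalues: λₙ = 2.1n²π²/2.818².
First three modes:
  n=1: λ₁ = 2.1π²/2.818² ≈ 2.61
  n=2: λ₂ = 8.4π²/2.818² ≈ 10.44 (4× faster decay)
  n=3: λ₃ = 18.9π²/2.818² ≈ 23.49 (9× faster decay)
As t → ∞, higher modes decay exponentially faster. The n=1 mode dominates: θ ~ c₁ sin(πx/2.818) e^{-λ₁t}.
Decay rate: λ₁ = 2.1π²/2.818² ≈ 2.61.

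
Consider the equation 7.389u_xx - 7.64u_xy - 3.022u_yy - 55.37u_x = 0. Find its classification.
Hyperbolic. (A = 7.389, B = -7.64, C = -3.022 gives B² - 4AC = 147.687832.)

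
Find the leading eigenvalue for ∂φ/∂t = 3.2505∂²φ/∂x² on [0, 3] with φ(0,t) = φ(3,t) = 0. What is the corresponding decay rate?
Eigenvalues: λₙ = 3.2505n²π²/3².
First three modes:
  n=1: λ₁ = 3.2505π²/3² ≈ 3.565
  n=2: λ₂ = 13.002π²/3² ≈ 14.258 (4× faster decay)
  n=3: λ₃ = 29.2545π²/3² ≈ 32.081 (9× faster decay)
As t → ∞, higher modes decay exponentially faster. The n=1 mode dominates: φ ~ c₁ sin(πx/3) e^{-λ₁t}.
Decay rate: λ₁ = 3.2505π²/3² ≈ 3.565.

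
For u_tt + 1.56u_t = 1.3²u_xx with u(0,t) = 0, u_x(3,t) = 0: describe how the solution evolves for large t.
u → 0. Damping (γ=1.56) dissipates energy; oscillations decay exponentially.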